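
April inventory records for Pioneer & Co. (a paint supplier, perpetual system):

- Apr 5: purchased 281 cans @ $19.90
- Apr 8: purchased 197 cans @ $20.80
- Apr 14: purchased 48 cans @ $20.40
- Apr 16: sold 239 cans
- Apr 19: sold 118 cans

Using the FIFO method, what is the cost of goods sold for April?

Apr 16, 239 sold [FIFO — oldest first]: 239 @ $19.90 = $4,756.10
Apr 19, 118 sold [FIFO — oldest first]: 42 @ $19.90 + 76 @ $20.80 = $2,416.60
Total COGS = $4,756.10 + $2,416.60 = $7,172.70
Ending inventory: 121 @ $20.80 + 48 @ $20.40 = $3,496.00

COGS = $7,172.70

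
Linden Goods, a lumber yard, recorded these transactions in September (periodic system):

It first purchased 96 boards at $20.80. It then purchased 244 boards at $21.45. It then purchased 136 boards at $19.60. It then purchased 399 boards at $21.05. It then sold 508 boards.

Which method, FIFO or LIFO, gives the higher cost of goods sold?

FIFO COGS: 96 @ $20.80 + 244 @ $21.45 + 136 @ $19.60 + 32 @ $21.05 = $10,569.80
LIFO COGS: 399 @ $21.05 + 109 @ $19.60 = $10,535.35

FIFO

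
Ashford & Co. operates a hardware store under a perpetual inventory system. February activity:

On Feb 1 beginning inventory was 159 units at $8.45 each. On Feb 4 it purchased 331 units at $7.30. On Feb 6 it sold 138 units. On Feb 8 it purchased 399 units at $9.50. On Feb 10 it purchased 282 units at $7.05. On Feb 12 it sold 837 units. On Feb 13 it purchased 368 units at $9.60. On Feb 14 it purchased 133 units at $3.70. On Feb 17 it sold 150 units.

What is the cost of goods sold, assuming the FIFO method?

COGS = $9,214.15

Feb 6, 138 sold [FIFO — oldest first]: 138 @ $8.45 = $1,166.10
Feb 12, 837 sold [FIFO — oldest first]: 21 @ $8.45 + 331 @ $7.30 + 399 @ $9.50 + 86 @ $7.05 = $6,990.55
Feb 17, 150 sold [FIFO — oldest first]: 150 @ $7.05 = $1,057.50
Total COGS = $1,166.10 + $6,990.55 + $1,057.50 = $9,214.15
Ending inventory: 46 @ $7.05 + 368 @ $9.60 + 133 @ $3.70 = $4,349.20
Check: goods available $13,563.35 = COGS $9,214.15 + ending $4,349.20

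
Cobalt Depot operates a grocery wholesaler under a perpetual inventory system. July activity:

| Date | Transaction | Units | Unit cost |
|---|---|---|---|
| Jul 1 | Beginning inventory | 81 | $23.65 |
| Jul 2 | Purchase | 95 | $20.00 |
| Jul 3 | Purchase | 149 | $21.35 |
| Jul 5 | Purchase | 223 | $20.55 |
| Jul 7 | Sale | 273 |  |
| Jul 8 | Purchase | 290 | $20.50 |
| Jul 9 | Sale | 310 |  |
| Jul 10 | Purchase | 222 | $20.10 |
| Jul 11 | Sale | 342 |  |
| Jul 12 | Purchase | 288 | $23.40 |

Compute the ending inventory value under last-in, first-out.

Ending inventory = $9,734.85

Jul 7, 273 sold [LIFO — newest first]: 223 @ $20.55 + 50 @ $21.35 = $5,650.15
Jul 9, 310 sold [LIFO — newest first]: 290 @ $20.50 + 20 @ $21.35 = $6,372.00
Jul 11, 342 sold [LIFO — newest first]: 222 @ $20.10 + 79 @ $21.35 + 41 @ $20.00 = $6,968.85
Total COGS = $5,650.15 + $6,372.00 + $6,968.85 = $18,991.00
Ending inventory: 81 @ $23.65 + 54 @ $20.00 + 288 @ $23.40 = $9,734.85
Check: goods available $28,725.85 = COGS $18,991.00 + ending $9,734.85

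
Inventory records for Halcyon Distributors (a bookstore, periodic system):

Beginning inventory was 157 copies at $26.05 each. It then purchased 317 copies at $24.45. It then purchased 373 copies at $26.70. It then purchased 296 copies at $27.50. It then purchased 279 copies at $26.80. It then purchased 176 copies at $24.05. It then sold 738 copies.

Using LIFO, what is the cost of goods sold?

Sale 1 (738) [LIFO — newest first]: 176 @ $24.05 + 279 @ $26.80 + 283 @ $27.50 = $19,492.50
Ending inventory: 157 @ $26.05 + 317 @ $24.45 + 373 @ $26.70 + 13 @ $27.50 = $22,157.10
Check: goods available $41,649.60 = COGS $19,492.50 + ending $22,157.10

COGS = $19,492.50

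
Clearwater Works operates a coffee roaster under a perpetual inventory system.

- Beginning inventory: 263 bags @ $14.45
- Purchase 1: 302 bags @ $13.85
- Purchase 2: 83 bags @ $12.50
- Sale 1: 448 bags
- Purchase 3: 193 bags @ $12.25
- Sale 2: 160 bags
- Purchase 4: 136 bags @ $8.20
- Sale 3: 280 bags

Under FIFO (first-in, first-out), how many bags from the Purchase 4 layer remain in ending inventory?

89

Sale 1 (448) [FIFO — oldest first]: 263 @ $14.45 + 185 @ $13.85 = $6,362.60
Sale 2 (160) [FIFO — oldest first]: 117 @ $13.85 + 43 @ $12.50 = $2,157.95
Sale 3 (280) [FIFO — oldest first]: 40 @ $12.50 + 193 @ $12.25 + 47 @ $8.20 = $3,249.65
Total COGS = $6,362.60 + $2,157.95 + $3,249.65 = $11,770.20
Ending inventory: 89 @ $8.20 = $729.80
Check: goods available $12,500.00 = COGS $11,770.20 + ending $729.80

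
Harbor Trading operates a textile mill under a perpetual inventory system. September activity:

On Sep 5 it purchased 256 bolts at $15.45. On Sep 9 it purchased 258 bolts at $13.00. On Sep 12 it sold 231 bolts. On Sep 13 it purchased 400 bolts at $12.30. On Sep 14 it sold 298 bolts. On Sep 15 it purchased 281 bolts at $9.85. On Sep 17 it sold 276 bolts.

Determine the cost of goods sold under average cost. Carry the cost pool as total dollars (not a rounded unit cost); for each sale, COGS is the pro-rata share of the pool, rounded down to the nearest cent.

COGS = $10,423.81

After Sep 5: 256 on hand, pool $3,955.20 (≈ $15.4500 each)
After Sep 9: 514 on hand, pool $7,309.20 (≈ $14.2202 each)
Sep 12, sell 231: 231/514 × $7,309.20 → $3,284.87
After Sep 13: 683 on hand, pool $8,944.33 (≈ $13.0957 each)
Sep 14, sell 298: 298/683 × $8,944.33 → $3,902.50
After Sep 15: 666 on hand, pool $7,809.68 (≈ $11.7262 each)
Sep 17, sell 276: 276/666 × $7,809.68 → $3,236.44
Total COGS = $3,284.87 + $3,902.50 + $3,236.44 = $10,423.81
Ending inventory (cost pool remaining) = $4,573.24
Check: goods available $14,997.05 = COGS $10,423.81 + ending $4,573.24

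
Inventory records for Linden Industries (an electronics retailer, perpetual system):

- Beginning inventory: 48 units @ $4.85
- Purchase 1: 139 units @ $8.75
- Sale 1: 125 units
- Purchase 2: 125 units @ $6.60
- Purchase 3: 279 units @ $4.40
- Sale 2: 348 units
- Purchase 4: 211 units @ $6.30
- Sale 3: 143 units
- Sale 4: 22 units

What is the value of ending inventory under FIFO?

Ending inventory = $1,033.20

Sale 1 (125) [FIFO — oldest first]: 48 @ $4.85 + 77 @ $8.75 = $906.55
Sale 2 (348) [FIFO — oldest first]: 62 @ $8.75 + 125 @ $6.60 + 161 @ $4.40 = $2,075.90
Sale 3 (143) [FIFO — oldest first]: 118 @ $4.40 + 25 @ $6.30 = $676.70
Sale 4 (22) [FIFO — oldest first]: 22 @ $6.30 = $138.60
Total COGS = $906.55 + $2,075.90 + $676.70 + $138.60 = $3,797.75
Ending inventory: 164 @ $6.30 = $1,033.20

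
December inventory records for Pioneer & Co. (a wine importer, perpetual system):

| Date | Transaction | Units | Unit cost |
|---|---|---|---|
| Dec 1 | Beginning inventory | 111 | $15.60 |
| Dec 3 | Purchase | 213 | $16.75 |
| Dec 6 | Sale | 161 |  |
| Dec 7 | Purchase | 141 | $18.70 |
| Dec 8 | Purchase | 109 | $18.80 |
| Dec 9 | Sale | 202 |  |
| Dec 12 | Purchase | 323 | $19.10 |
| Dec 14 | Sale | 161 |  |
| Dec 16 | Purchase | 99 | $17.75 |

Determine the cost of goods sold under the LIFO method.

COGS = $9,560.15

Dec 6, 161 sold [LIFO — newest first]: 161 @ $16.75 = $2,696.75
Dec 9, 202 sold [LIFO — newest first]: 109 @ $18.80 + 93 @ $18.70 = $3,788.30
Dec 14, 161 sold [LIFO — newest first]: 161 @ $19.10 = $3,075.10
Total COGS = $2,696.75 + $3,788.30 + $3,075.10 = $9,560.15
Ending inventory: 111 @ $15.60 + 52 @ $16.75 + 48 @ $18.70 + 162 @ $19.10 + 99 @ $17.75 = $8,351.65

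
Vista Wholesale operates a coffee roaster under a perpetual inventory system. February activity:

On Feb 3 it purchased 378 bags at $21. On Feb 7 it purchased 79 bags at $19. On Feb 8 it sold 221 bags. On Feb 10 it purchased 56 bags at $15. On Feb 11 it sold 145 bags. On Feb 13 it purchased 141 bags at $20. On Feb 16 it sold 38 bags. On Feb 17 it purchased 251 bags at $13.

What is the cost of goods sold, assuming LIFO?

Feb 8, 221 sold [LIFO — newest first]: 79 @ $19 + 142 @ $21 = $4,483
Feb 11, 145 sold [LIFO — newest first]: 56 @ $15 + 89 @ $21 = $2,709
Feb 16, 38 sold [LIFO — newest first]: 38 @ $20 = $760
Total COGS = $4,483 + $2,709 + $760 = $7,952
Ending inventory: 147 @ $21 + 103 @ $20 + 251 @ $13 = $8,410

COGS = $7,952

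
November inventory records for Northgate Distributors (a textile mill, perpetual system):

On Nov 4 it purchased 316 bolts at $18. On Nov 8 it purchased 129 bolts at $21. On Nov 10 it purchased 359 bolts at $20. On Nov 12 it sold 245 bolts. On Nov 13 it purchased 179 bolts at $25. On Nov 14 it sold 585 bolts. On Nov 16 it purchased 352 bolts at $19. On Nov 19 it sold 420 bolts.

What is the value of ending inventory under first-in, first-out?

Ending inventory = $1,615

Nov 12, 245 sold [FIFO — oldest first]: 245 @ $18 = $4,410
Nov 14, 585 sold [FIFO — oldest first]: 71 @ $18 + 129 @ $21 + 359 @ $20 + 26 @ $25 = $11,817
Nov 19, 420 sold [FIFO — oldest first]: 153 @ $25 + 267 @ $19 = $8,898
Total COGS = $4,410 + $11,817 + $8,898 = $25,125
Ending inventory: 85 @ $19 = $1,615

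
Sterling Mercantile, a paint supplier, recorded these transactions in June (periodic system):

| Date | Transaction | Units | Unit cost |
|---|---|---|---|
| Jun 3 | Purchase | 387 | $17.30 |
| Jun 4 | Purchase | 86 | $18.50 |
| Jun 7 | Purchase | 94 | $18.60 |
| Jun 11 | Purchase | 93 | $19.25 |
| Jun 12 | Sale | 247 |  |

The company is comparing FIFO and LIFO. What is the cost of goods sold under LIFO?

FIFO COGS: 247 @ $17.30 = $4,273.10
LIFO COGS: 93 @ $19.25 + 94 @ $18.60 + 60 @ $18.50 = $4,648.65

COGS = $4,648.65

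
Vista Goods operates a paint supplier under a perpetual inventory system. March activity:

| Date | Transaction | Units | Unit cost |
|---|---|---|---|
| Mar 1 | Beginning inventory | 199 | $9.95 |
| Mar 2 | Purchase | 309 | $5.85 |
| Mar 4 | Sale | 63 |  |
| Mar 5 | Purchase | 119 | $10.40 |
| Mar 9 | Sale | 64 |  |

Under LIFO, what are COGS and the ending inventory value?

Mar 4, 63 sold [LIFO — newest first]: 63 @ $5.85 = $368.55
Mar 9, 64 sold [LIFO — newest first]: 64 @ $10.40 = $665.60
Total COGS = $368.55 + $665.60 = $1,034.15
Ending inventory: 199 @ $9.95 + 246 @ $5.85 + 55 @ $10.40 = $3,991.15
Check: goods available $5,025.30 = COGS $1,034.15 + ending $3,991.15

COGS = $1,034.15; ending inventory = $3,991.15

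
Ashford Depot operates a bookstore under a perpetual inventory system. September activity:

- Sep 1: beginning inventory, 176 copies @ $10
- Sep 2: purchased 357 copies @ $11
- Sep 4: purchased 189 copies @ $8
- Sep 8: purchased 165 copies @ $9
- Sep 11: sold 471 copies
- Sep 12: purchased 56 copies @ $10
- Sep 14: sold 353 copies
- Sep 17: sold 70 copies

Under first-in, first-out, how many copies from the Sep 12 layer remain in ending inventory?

Sep 11, 471 sold [FIFO — oldest first]: 176 @ $10 + 295 @ $11 = $5,005
Sep 14, 353 sold [FIFO — oldest first]: 62 @ $11 + 189 @ $8 + 102 @ $9 = $3,112
Sep 17, 70 sold [FIFO — oldest first]: 63 @ $9 + 7 @ $10 = $637
Total COGS = $5,005 + $3,112 + $637 = $8,754
Ending inventory: 49 @ $10 = $490

49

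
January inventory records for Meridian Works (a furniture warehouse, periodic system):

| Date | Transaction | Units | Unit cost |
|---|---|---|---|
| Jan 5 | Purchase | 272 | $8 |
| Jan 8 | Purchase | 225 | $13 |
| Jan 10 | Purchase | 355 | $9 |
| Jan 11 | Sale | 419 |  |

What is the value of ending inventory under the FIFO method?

Jan 11, 419 sold [FIFO — oldest first]: 272 @ $8 + 147 @ $13 = $4,087
Ending inventory: 78 @ $13 + 355 @ $9 = $4,209

Ending inventory = $4,209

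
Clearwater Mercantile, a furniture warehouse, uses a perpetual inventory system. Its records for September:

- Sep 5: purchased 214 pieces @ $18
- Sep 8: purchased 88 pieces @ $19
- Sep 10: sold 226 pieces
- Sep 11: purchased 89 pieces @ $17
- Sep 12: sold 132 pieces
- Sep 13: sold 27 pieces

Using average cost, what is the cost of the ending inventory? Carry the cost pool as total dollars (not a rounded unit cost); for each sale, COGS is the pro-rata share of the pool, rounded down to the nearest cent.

After Sep 5: 214 on hand, pool $3,852.00 (≈ $18.0000 each)
After Sep 8: 302 on hand, pool $5,524.00 (≈ $18.2914 each)
Sep 10, sell 226: 226/302 × $5,524.00 → $4,133.85
After Sep 11: 165 on hand, pool $2,903.15 (≈ $17.5948 each)
Sep 12, sell 132: 132/165 × $2,903.15 → $2,322.52
Sep 13, sell 27: 27/33 × $580.63 → $475.06
Total COGS = $4,133.85 + $2,322.52 + $475.06 = $6,931.43
Ending inventory (cost pool remaining) = $105.57

Ending inventory = $105.57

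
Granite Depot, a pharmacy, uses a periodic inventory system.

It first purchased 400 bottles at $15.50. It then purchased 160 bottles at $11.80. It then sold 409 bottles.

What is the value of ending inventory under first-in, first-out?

Sale 1 (409) [FIFO — oldest first]: 400 @ $15.50 + 9 @ $11.80 = $6,306.20
Ending inventory: 151 @ $11.80 = $1,781.80

Ending inventory = $1,781.80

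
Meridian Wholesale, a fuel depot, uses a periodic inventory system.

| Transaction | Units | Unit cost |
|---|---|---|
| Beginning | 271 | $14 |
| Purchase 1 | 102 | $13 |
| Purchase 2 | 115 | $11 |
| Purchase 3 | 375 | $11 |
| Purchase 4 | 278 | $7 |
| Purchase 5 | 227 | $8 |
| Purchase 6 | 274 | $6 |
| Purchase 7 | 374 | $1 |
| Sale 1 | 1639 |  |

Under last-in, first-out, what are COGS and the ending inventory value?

Sale 1 (1639) [LIFO — newest first]: 374 @ $1 + 274 @ $6 + 227 @ $8 + 278 @ $7 + 375 @ $11 + 111 @ $11 = $11,126
Ending inventory: 271 @ $14 + 102 @ $13 + 4 @ $11 = $5,164

COGS = $11,126; ending inventory = $5,164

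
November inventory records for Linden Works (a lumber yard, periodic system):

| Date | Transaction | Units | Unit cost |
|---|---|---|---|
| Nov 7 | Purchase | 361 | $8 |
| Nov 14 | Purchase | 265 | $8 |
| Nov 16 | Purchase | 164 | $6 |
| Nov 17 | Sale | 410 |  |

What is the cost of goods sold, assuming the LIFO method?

COGS = $2,952

Nov 17, 410 sold [LIFO — newest first]: 164 @ $6 + 246 @ $8 = $2,952
Ending inventory: 361 @ $8 + 19 @ $8 = $3,040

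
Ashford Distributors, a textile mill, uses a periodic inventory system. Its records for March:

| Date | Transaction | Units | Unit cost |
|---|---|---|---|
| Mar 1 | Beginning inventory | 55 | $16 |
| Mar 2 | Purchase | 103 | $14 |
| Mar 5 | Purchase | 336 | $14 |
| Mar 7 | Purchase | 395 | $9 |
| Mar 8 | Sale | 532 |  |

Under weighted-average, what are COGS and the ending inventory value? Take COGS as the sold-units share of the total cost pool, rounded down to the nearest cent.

COGS = $6,331.93; ending inventory = $4,249.07

Mar 8, sell 532: 532/889 × $10,581.00 → $6,331.93
Ending inventory (cost pool remaining) = $4,249.07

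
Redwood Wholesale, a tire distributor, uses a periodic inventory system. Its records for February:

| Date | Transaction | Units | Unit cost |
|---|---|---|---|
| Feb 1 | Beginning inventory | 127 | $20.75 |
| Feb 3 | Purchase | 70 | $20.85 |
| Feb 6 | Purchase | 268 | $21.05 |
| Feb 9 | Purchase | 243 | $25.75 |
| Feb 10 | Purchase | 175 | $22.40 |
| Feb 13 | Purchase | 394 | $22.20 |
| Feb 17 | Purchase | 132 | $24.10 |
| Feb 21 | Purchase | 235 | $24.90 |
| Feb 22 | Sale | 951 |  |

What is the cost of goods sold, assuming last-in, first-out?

COGS = $22,085.75

Feb 22, 951 sold [LIFO — newest first]: 235 @ $24.90 + 132 @ $24.10 + 394 @ $22.20 + 175 @ $22.40 + 15 @ $25.75 = $22,085.75
Ending inventory: 127 @ $20.75 + 70 @ $20.85 + 268 @ $21.05 + 228 @ $25.75 = $15,607.15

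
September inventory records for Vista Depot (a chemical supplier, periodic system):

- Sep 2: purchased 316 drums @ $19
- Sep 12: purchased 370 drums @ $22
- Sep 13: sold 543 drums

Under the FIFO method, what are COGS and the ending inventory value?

Sep 13, 543 sold [FIFO — oldest first]: 316 @ $19 + 227 @ $22 = $10,998
Ending inventory: 143 @ $22 = $3,146
Check: goods available $14,144 = COGS $10,998 + ending $3,146

COGS = $10,998; ending inventory = $3,146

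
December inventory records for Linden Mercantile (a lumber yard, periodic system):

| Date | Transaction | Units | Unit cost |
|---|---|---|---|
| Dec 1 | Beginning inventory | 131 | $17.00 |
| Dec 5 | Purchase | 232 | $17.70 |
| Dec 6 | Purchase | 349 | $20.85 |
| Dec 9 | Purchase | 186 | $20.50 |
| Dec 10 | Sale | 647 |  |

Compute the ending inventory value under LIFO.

Dec 10, 647 sold [LIFO — newest first]: 186 @ $20.50 + 349 @ $20.85 + 112 @ $17.70 = $13,072.05
Ending inventory: 131 @ $17.00 + 120 @ $17.70 = $4,351.00

Ending inventory = $4,351.00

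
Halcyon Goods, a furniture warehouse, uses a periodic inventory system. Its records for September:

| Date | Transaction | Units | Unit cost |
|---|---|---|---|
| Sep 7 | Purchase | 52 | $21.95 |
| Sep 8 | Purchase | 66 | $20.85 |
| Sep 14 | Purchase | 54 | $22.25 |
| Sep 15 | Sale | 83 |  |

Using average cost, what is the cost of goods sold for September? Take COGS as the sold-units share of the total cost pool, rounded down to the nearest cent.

Sep 15, sell 83: 83/172 × $3,719.00 → $1,794.63
Ending inventory (cost pool remaining) = $1,924.37

COGS = $1,794.63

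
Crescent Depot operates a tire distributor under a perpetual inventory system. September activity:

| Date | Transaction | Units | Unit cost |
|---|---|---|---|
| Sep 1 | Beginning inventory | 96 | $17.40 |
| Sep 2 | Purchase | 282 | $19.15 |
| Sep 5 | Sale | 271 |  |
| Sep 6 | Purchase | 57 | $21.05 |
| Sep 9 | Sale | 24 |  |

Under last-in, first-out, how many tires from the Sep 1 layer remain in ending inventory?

Sep 5, 271 sold [LIFO — newest first]: 271 @ $19.15 = $5,189.65
Sep 9, 24 sold [LIFO — newest first]: 24 @ $21.05 = $505.20
Total COGS = $5,189.65 + $505.20 = $5,694.85
Ending inventory: 96 @ $17.40 + 11 @ $19.15 + 33 @ $21.05 = $2,575.70
Check: goods available $8,270.55 = COGS $5,694.85 + ending $2,575.70

96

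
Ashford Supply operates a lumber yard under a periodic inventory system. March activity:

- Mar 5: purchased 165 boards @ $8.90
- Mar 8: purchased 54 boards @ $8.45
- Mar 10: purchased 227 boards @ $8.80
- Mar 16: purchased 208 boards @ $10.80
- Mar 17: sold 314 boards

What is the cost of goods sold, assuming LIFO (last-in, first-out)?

COGS = $3,179.20

Mar 17, 314 sold [LIFO — newest first]: 208 @ $10.80 + 106 @ $8.80 = $3,179.20
Ending inventory: 165 @ $8.90 + 54 @ $8.45 + 121 @ $8.80 = $2,989.60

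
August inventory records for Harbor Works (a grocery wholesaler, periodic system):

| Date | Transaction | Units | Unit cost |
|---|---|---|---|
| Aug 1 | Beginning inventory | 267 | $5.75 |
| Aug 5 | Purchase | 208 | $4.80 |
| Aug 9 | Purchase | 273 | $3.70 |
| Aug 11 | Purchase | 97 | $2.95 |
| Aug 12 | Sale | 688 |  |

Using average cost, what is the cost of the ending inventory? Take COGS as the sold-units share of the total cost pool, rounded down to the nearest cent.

Aug 12, sell 688: 688/845 × $3,829.90 → $3,118.30
Ending inventory (cost pool remaining) = $711.60

Ending inventory = $711.60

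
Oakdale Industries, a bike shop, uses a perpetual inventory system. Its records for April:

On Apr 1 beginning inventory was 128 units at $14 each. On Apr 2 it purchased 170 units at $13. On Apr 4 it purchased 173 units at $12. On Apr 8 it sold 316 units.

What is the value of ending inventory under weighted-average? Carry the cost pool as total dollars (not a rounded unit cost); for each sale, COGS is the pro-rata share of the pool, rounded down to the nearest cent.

Ending inventory = $2,000.20

After Apr 1: 128 on hand, pool $1,792.00 (≈ $14.0000 each)
After Apr 2: 298 on hand, pool $4,002.00 (≈ $13.4295 each)
After Apr 4: 471 on hand, pool $6,078.00 (≈ $12.9045 each)
Apr 8, sell 316: 316/471 × $6,078.00 → $4,077.80
Ending inventory (cost pool remaining) = $2,000.20
Check: goods available $6,078.00 = COGS $4,077.80 + ending $2,000.20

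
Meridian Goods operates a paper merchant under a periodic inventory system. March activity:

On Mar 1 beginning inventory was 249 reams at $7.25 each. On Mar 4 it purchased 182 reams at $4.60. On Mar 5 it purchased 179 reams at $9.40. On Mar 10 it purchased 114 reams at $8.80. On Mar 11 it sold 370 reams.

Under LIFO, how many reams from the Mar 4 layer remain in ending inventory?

Mar 11, 370 sold [LIFO — newest first]: 114 @ $8.80 + 179 @ $9.40 + 77 @ $4.60 = $3,040.00
Ending inventory: 249 @ $7.25 + 105 @ $4.60 = $2,288.25
Check: goods available $5,328.25 = COGS $3,040.00 + ending $2,288.25

105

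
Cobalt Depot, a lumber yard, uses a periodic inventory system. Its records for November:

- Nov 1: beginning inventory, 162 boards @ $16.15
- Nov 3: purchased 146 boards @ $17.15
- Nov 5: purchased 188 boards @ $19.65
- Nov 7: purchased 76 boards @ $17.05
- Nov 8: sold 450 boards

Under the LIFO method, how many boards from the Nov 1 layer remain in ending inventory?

Nov 8, 450 sold [LIFO — newest first]: 76 @ $17.05 + 188 @ $19.65 + 146 @ $17.15 + 40 @ $16.15 = $8,139.90
Ending inventory: 122 @ $16.15 = $1,970.30
Check: goods available $10,110.20 = COGS $8,139.90 + ending $1,970.30

122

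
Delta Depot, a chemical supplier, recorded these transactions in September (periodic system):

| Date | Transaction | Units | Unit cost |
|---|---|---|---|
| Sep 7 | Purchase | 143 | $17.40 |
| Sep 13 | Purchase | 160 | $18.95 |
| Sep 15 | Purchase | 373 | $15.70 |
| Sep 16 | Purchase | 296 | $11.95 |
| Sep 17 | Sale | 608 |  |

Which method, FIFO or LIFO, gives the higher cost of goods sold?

FIFO COGS: 143 @ $17.40 + 160 @ $18.95 + 305 @ $15.70 = $10,308.70
LIFO COGS: 296 @ $11.95 + 312 @ $15.70 = $8,435.60

FIFO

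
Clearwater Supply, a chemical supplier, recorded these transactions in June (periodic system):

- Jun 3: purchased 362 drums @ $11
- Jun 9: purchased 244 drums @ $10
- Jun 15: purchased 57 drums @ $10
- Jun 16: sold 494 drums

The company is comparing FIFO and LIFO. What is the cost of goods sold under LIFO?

FIFO COGS: 362 @ $11 + 132 @ $10 = $5,302
LIFO COGS: 57 @ $10 + 244 @ $10 + 193 @ $11 = $5,133

COGS = $5,133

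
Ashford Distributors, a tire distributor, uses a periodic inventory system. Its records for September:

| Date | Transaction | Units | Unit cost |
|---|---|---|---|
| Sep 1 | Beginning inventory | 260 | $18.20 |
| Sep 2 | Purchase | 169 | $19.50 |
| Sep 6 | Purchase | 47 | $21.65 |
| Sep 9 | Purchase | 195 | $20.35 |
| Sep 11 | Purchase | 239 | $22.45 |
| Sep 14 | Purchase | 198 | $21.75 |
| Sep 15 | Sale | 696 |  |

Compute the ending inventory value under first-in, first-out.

Sep 15, 696 sold [FIFO — oldest first]: 260 @ $18.20 + 169 @ $19.50 + 47 @ $21.65 + 195 @ $20.35 + 25 @ $22.45 = $13,574.55
Ending inventory: 214 @ $22.45 + 198 @ $21.75 = $9,110.80
Check: goods available $22,685.35 = COGS $13,574.55 + ending $9,110.80

Ending inventory = $9,110.80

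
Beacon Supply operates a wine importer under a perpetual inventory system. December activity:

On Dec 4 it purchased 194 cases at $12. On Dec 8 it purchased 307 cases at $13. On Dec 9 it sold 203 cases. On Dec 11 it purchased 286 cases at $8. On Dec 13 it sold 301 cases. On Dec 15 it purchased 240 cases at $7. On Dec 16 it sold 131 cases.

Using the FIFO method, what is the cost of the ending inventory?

Ending inventory = $2,896

Dec 9, 203 sold [FIFO — oldest first]: 194 @ $12 + 9 @ $13 = $2,445
Dec 13, 301 sold [FIFO — oldest first]: 298 @ $13 + 3 @ $8 = $3,898
Dec 16, 131 sold [FIFO — oldest first]: 131 @ $8 = $1,048
Total COGS = $2,445 + $3,898 + $1,048 = $7,391
Ending inventory: 152 @ $8 + 240 @ $7 = $2,896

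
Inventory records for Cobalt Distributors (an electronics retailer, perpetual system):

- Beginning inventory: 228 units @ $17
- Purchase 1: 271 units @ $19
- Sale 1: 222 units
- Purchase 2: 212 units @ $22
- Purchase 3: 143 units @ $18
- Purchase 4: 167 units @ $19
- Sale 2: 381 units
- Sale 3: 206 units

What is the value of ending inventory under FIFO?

Ending inventory = $3,983

Sale 1 (222) [FIFO — oldest first]: 222 @ $17 = $3,774
Sale 2 (381) [FIFO — oldest first]: 6 @ $17 + 271 @ $19 + 104 @ $22 = $7,539
Sale 3 (206) [FIFO — oldest first]: 108 @ $22 + 98 @ $18 = $4,140
Total COGS = $3,774 + $7,539 + $4,140 = $15,453
Ending inventory: 45 @ $18 + 167 @ $19 = $3,983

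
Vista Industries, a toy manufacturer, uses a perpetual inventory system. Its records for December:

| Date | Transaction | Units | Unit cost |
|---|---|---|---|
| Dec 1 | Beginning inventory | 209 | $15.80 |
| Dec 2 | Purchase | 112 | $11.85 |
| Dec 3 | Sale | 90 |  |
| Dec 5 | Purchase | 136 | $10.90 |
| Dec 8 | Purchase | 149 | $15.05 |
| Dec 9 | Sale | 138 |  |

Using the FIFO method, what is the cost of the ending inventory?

Ending inventory = $4,826.90

Dec 3, 90 sold [FIFO — oldest first]: 90 @ $15.80 = $1,422.00
Dec 9, 138 sold [FIFO — oldest first]: 119 @ $15.80 + 19 @ $11.85 = $2,105.35
Total COGS = $1,422.00 + $2,105.35 = $3,527.35
Ending inventory: 93 @ $11.85 + 136 @ $10.90 + 149 @ $15.05 = $4,826.90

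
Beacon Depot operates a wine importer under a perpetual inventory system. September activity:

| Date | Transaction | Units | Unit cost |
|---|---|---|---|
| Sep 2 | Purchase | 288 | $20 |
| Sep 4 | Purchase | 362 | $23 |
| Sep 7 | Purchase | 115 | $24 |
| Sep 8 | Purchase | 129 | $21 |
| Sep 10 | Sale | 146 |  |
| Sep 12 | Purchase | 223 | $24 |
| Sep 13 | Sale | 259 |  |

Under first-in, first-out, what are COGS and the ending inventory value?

COGS = $8,451; ending inventory = $16,456

Sep 10, 146 sold [FIFO — oldest first]: 146 @ $20 = $2,920
Sep 13, 259 sold [FIFO — oldest first]: 142 @ $20 + 117 @ $23 = $5,531
Total COGS = $2,920 + $5,531 = $8,451
Ending inventory: 245 @ $23 + 115 @ $24 + 129 @ $21 + 223 @ $24 = $16,456
Check: goods available $24,907 = COGS $8,451 + ending $16,456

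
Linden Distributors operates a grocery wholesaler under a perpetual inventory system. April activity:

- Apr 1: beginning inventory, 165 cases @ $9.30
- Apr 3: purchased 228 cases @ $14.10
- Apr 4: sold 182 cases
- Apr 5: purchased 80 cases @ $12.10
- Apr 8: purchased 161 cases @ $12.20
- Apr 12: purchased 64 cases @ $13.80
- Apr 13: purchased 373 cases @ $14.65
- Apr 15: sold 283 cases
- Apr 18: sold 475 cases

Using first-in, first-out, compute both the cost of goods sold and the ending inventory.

COGS = $12,110.00; ending inventory = $1,919.15

Apr 4, 182 sold [FIFO — oldest first]: 165 @ $9.30 + 17 @ $14.10 = $1,774.20
Apr 15, 283 sold [FIFO — oldest first]: 211 @ $14.10 + 72 @ $12.10 = $3,846.30
Apr 18, 475 sold [FIFO — oldest first]: 8 @ $12.10 + 161 @ $12.20 + 64 @ $13.80 + 242 @ $14.65 = $6,489.50
Total COGS = $1,774.20 + $3,846.30 + $6,489.50 = $12,110.00
Ending inventory: 131 @ $14.65 = $1,919.15
Check: goods available $14,029.15 = COGS $12,110.00 + ending $1,919.15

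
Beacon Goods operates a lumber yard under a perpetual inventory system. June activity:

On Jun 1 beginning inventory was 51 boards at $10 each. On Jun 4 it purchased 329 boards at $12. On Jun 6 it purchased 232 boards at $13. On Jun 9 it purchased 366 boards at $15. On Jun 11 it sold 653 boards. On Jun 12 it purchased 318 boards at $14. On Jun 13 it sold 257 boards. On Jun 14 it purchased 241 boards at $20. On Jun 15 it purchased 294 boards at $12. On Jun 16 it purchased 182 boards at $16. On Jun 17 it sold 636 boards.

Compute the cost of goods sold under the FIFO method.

Jun 11, 653 sold [FIFO — oldest first]: 51 @ $10 + 329 @ $12 + 232 @ $13 + 41 @ $15 = $8,089
Jun 13, 257 sold [FIFO — oldest first]: 257 @ $15 = $3,855
Jun 17, 636 sold [FIFO — oldest first]: 68 @ $15 + 318 @ $14 + 241 @ $20 + 9 @ $12 = $10,400
Total COGS = $8,089 + $3,855 + $10,400 = $22,344
Ending inventory: 285 @ $12 + 182 @ $16 = $6,332
Check: goods available $28,676 = COGS $22,344 + ending $6,332

COGS = $22,344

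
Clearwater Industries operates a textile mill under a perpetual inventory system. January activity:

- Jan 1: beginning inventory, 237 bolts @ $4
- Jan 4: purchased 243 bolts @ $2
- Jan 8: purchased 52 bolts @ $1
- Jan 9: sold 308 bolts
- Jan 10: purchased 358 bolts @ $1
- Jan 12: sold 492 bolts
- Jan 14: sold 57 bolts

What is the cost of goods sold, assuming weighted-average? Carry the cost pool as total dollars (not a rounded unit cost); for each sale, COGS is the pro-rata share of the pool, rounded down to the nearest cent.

After Jan 1: 237 on hand, pool $948.00 (≈ $4.0000 each)
After Jan 4: 480 on hand, pool $1,434.00 (≈ $2.9875 each)
After Jan 8: 532 on hand, pool $1,486.00 (≈ $2.7932 each)
Jan 9, sell 308: 308/532 × $1,486.00 → $860.31
After Jan 10: 582 on hand, pool $983.69 (≈ $1.6902 each)
Jan 12, sell 492: 492/582 × $983.69 → $831.57
Jan 14, sell 57: 57/90 × $152.12 → $96.34
Total COGS = $860.31 + $831.57 + $96.34 = $1,788.22
Ending inventory (cost pool remaining) = $55.78

COGS = $1,788.22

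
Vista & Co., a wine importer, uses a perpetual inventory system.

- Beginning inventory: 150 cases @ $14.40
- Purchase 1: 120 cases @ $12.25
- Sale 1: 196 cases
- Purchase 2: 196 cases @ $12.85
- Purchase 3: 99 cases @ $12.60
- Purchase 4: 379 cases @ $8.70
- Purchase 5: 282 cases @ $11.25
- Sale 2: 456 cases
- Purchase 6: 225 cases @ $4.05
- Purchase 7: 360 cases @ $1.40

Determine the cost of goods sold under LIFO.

COGS = $7,250.70

Sale 1 (196) [LIFO — newest first]: 120 @ $12.25 + 76 @ $14.40 = $2,564.40
Sale 2 (456) [LIFO — newest first]: 282 @ $11.25 + 174 @ $8.70 = $4,686.30
Total COGS = $2,564.40 + $4,686.30 = $7,250.70
Ending inventory: 74 @ $14.40 + 196 @ $12.85 + 99 @ $12.60 + 205 @ $8.70 + 225 @ $4.05 + 360 @ $1.40 = $8,030.35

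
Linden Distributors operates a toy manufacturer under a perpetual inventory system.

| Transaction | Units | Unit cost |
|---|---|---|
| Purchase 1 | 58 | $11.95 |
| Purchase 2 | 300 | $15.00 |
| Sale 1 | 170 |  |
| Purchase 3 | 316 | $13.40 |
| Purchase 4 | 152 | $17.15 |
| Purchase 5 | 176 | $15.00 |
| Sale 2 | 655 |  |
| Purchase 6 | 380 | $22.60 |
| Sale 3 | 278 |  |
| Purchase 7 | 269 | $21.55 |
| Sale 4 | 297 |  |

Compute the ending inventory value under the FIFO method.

Sale 1 (170) [FIFO — oldest first]: 58 @ $11.95 + 112 @ $15.00 = $2,373.10
Sale 2 (655) [FIFO — oldest first]: 188 @ $15.00 + 316 @ $13.40 + 151 @ $17.15 = $9,644.05
Sale 3 (278) [FIFO — oldest first]: 1 @ $17.15 + 176 @ $15.00 + 101 @ $22.60 = $4,939.75
Sale 4 (297) [FIFO — oldest first]: 279 @ $22.60 + 18 @ $21.55 = $6,693.30
Total COGS = $2,373.10 + $9,644.05 + $4,939.75 + $6,693.30 = $23,650.20
Ending inventory: 251 @ $21.55 = $5,409.05

Ending inventory = $5,409.05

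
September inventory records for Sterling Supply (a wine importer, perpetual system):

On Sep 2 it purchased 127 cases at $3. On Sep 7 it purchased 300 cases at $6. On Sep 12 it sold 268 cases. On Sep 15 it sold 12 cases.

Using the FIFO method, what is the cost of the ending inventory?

Ending inventory = $882

Sep 12, 268 sold [FIFO — oldest first]: 127 @ $3 + 141 @ $6 = $1,227
Sep 15, 12 sold [FIFO — oldest first]: 12 @ $6 = $72
Total COGS = $1,227 + $72 = $1,299
Ending inventory: 147 @ $6 = $882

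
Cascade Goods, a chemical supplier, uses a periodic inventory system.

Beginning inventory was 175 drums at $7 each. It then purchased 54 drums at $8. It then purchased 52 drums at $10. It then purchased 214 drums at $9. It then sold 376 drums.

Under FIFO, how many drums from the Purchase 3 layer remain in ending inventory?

Sale 1 (376) [FIFO — oldest first]: 175 @ $7 + 54 @ $8 + 52 @ $10 + 95 @ $9 = $3,032
Ending inventory: 119 @ $9 = $1,071

119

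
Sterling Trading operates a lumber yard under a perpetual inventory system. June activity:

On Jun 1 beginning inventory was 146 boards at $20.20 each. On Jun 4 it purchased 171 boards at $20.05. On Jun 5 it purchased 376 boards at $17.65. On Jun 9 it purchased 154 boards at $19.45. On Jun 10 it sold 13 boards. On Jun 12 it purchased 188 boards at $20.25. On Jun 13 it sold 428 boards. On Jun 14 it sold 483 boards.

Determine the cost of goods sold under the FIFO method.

Jun 10, 13 sold [FIFO — oldest first]: 13 @ $20.20 = $262.60
Jun 13, 428 sold [FIFO — oldest first]: 133 @ $20.20 + 171 @ $20.05 + 124 @ $17.65 = $8,303.75
Jun 14, 483 sold [FIFO — oldest first]: 252 @ $17.65 + 154 @ $19.45 + 77 @ $20.25 = $9,002.35
Total COGS = $262.60 + $8,303.75 + $9,002.35 = $17,568.70
Ending inventory: 111 @ $20.25 = $2,247.75

COGS = $17,568.70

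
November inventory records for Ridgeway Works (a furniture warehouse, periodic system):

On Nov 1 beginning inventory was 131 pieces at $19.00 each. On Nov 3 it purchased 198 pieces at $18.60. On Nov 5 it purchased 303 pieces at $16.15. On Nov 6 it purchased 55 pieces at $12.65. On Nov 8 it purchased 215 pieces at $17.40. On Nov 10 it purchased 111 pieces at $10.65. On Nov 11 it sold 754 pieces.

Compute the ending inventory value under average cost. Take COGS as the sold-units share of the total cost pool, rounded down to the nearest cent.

Nov 11, sell 754: 754/1013 × $16,684.15 → $12,418.40
Ending inventory (cost pool remaining) = $4,265.75
Check: goods available $16,684.15 = COGS $12,418.40 + ending $4,265.75

Ending inventory = $4,265.75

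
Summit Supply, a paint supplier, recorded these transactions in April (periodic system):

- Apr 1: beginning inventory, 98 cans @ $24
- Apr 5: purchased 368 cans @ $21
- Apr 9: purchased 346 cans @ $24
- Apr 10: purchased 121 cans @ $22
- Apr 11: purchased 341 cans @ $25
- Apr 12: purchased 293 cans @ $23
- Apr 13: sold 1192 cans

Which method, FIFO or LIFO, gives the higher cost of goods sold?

FIFO COGS: 98 @ $24 + 368 @ $21 + 346 @ $24 + 121 @ $22 + 259 @ $25 = $27,521
LIFO COGS: 293 @ $23 + 341 @ $25 + 121 @ $22 + 346 @ $24 + 91 @ $21 = $28,141

LIFO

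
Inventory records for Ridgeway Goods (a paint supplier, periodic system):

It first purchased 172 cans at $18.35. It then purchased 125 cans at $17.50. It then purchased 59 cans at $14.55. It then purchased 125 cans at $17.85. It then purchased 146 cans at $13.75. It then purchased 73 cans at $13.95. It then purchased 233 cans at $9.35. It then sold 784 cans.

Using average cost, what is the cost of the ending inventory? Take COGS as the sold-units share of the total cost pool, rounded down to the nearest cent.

Ending inventory = $2,177.96

Sale 1, sell 784: 784/933 × $13,637.80 → $11,459.84
Ending inventory (cost pool remaining) = $2,177.96
Check: goods available $13,637.80 = COGS $11,459.84 + ending $2,177.96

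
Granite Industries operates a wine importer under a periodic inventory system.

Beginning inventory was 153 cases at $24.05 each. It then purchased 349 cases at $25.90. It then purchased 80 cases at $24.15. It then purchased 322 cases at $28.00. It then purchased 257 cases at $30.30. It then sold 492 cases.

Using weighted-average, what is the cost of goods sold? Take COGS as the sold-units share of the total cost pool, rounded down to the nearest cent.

Sale 1, sell 492: 492/1161 × $31,453.85 → $13,329.28
Ending inventory (cost pool remaining) = $18,124.57

COGS = $13,329.28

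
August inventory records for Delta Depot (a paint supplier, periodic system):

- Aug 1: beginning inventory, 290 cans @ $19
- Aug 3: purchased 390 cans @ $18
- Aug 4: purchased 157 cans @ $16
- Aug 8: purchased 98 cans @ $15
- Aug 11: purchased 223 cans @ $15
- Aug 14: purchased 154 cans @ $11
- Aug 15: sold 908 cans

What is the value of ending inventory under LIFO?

Aug 15, 908 sold [LIFO — newest first]: 154 @ $11 + 223 @ $15 + 98 @ $15 + 157 @ $16 + 276 @ $18 = $13,989
Ending inventory: 290 @ $19 + 114 @ $18 = $7,562

Ending inventory = $7,562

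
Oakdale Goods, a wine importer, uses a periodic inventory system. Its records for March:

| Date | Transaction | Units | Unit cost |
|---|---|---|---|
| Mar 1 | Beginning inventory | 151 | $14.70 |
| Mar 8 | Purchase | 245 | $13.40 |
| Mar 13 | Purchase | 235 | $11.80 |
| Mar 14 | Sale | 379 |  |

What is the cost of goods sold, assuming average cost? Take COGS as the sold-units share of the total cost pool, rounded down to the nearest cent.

Mar 14, sell 379: 379/631 × $8,275.70 → $4,970.66
Ending inventory (cost pool remaining) = $3,305.04
Check: goods available $8,275.70 = COGS $4,970.66 + ending $3,305.04

COGS = $4,970.66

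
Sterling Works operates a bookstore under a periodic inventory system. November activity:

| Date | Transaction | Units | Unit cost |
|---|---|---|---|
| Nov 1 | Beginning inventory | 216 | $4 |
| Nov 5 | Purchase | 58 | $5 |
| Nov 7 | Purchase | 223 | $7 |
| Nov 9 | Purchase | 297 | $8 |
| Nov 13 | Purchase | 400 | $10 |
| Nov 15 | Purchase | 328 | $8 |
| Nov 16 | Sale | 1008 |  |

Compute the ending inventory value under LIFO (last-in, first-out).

Nov 16, 1008 sold [LIFO — newest first]: 328 @ $8 + 400 @ $10 + 280 @ $8 = $8,864
Ending inventory: 216 @ $4 + 58 @ $5 + 223 @ $7 + 17 @ $8 = $2,851

Ending inventory = $2,851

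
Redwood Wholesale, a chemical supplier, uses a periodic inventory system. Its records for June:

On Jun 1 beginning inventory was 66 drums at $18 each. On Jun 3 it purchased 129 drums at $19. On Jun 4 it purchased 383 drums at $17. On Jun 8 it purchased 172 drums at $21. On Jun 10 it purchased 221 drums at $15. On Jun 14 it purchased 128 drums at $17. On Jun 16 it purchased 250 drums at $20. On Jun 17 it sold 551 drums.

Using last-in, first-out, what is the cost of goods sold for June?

COGS = $9,771

Jun 17, 551 sold [LIFO — newest first]: 250 @ $20 + 128 @ $17 + 173 @ $15 = $9,771
Ending inventory: 66 @ $18 + 129 @ $19 + 383 @ $17 + 172 @ $21 + 48 @ $15 = $14,482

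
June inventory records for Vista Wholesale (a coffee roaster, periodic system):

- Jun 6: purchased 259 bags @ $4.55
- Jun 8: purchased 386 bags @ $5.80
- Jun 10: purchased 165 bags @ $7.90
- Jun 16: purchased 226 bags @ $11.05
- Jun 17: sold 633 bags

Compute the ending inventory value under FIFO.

Ending inventory = $3,870.40

Jun 17, 633 sold [FIFO — oldest first]: 259 @ $4.55 + 374 @ $5.80 = $3,347.65
Ending inventory: 12 @ $5.80 + 165 @ $7.90 + 226 @ $11.05 = $3,870.40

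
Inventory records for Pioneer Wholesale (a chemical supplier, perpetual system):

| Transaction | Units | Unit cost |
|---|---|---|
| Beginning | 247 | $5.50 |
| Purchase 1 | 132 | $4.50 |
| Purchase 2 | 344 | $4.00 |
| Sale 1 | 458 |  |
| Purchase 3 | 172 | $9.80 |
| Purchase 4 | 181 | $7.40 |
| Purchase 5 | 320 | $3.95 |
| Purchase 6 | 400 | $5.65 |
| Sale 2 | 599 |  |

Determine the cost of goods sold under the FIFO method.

COGS = $6,212.90

Sale 1 (458) [FIFO — oldest first]: 247 @ $5.50 + 132 @ $4.50 + 79 @ $4.00 = $2,268.50
Sale 2 (599) [FIFO — oldest first]: 265 @ $4.00 + 172 @ $9.80 + 162 @ $7.40 = $3,944.40
Total COGS = $2,268.50 + $3,944.40 = $6,212.90
Ending inventory: 19 @ $7.40 + 320 @ $3.95 + 400 @ $5.65 = $3,664.60
Check: goods available $9,877.50 = COGS $6,212.90 + ending $3,664.60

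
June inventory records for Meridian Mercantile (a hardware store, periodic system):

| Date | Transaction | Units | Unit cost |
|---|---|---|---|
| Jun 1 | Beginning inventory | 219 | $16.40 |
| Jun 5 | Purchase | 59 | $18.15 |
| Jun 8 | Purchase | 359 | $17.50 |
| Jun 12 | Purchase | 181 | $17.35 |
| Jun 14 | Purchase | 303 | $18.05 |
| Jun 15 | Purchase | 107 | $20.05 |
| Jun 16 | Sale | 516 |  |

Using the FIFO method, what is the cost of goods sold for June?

COGS = $8,827.45

Jun 16, 516 sold [FIFO — oldest first]: 219 @ $16.40 + 59 @ $18.15 + 238 @ $17.50 = $8,827.45
Ending inventory: 121 @ $17.50 + 181 @ $17.35 + 303 @ $18.05 + 107 @ $20.05 = $12,872.35
Check: goods available $21,699.80 = COGS $8,827.45 + ending $12,872.35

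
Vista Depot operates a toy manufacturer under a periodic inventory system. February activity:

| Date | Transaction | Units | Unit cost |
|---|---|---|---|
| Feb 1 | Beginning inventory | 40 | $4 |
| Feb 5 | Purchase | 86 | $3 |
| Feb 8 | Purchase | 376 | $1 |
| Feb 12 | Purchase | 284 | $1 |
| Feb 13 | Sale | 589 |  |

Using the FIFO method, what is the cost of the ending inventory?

Feb 13, 589 sold [FIFO — oldest first]: 40 @ $4 + 86 @ $3 + 376 @ $1 + 87 @ $1 = $881
Ending inventory: 197 @ $1 = $197

Ending inventory = $197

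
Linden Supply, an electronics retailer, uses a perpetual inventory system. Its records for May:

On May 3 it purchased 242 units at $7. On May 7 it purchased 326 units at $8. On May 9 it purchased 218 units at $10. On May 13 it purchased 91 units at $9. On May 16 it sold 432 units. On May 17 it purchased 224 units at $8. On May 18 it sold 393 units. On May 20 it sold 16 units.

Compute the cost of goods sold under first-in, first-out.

May 16, 432 sold [FIFO — oldest first]: 242 @ $7 + 190 @ $8 = $3,214
May 18, 393 sold [FIFO — oldest first]: 136 @ $8 + 218 @ $10 + 39 @ $9 = $3,619
May 20, 16 sold [FIFO — oldest first]: 16 @ $9 = $144
Total COGS = $3,214 + $3,619 + $144 = $6,977
Ending inventory: 36 @ $9 + 224 @ $8 = $2,116

COGS = $6,977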